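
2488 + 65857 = 68345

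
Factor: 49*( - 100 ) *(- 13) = 2^2*5^2*7^2*13^1= 63700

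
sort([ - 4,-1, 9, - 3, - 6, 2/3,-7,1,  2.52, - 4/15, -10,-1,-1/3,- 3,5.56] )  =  [ - 10,-7, - 6, - 4, - 3, - 3,-1, - 1, - 1/3,-4/15,  2/3,1,2.52, 5.56, 9 ]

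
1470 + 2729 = 4199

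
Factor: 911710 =2^1*5^1*17^1*31^1*173^1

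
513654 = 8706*59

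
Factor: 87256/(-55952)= -839/538 = - 2^( - 1 )*269^( - 1 ) * 839^1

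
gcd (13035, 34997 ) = 79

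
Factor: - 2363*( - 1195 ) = 2823785 = 5^1*17^1*139^1*239^1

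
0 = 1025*0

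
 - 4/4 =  - 1 = - 1.00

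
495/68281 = 495/68281 =0.01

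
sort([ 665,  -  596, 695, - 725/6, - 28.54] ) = [ - 596, - 725/6, -28.54,665,695 ]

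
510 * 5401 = 2754510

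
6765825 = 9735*695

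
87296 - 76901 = 10395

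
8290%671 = 238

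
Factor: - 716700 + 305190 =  - 411510 = - 2^1*3^1 * 5^1*11^1*29^1*43^1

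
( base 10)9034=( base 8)21512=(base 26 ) d9c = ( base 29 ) ALF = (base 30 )A14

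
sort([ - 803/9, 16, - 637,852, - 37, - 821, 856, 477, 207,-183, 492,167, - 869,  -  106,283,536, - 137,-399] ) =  [-869,-821, - 637, - 399 , - 183, - 137,-106,-803/9 , - 37, 16,167, 207, 283, 477, 492,536, 852,856]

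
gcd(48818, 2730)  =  14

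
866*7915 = 6854390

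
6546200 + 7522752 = 14068952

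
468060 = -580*(-807)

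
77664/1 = 77664 =77664.00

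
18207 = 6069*3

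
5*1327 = 6635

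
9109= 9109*1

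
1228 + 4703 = 5931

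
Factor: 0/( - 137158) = 0^1 = 0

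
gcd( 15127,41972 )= 7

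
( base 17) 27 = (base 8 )51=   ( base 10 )41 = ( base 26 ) 1f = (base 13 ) 32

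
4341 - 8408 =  - 4067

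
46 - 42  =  4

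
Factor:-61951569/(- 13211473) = 3^1 * 11^ ( - 1)*29^1*251^1 *2837^1* 1201043^(  -  1)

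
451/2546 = 451/2546 = 0.18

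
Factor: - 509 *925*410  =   - 193038250 = - 2^1 * 5^3* 37^1*41^1 * 509^1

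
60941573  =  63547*959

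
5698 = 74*77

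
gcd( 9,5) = 1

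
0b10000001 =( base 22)5J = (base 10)129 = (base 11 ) 108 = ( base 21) 63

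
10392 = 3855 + 6537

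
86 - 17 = 69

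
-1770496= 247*(  -  7168 )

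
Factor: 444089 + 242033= 2^1*343061^1 = 686122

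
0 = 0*557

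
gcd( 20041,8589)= 2863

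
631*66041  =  41671871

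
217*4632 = 1005144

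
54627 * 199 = 10870773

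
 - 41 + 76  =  35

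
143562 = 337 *426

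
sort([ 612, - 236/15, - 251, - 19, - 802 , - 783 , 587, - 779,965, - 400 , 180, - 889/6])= [ - 802, - 783 , - 779, - 400, - 251, - 889/6, - 19, - 236/15, 180,587, 612, 965 ] 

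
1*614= 614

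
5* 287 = 1435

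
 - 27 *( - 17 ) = 459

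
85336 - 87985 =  - 2649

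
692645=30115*23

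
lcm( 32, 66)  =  1056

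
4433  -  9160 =  -  4727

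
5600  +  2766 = 8366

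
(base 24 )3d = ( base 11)78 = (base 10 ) 85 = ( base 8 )125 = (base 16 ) 55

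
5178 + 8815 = 13993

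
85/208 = 85/208=0.41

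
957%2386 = 957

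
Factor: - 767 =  - 13^1 * 59^1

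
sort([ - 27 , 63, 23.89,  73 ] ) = [ - 27, 23.89, 63, 73 ]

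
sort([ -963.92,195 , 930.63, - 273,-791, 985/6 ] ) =[ - 963.92, -791, - 273, 985/6, 195, 930.63]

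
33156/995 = 33156/995 = 33.32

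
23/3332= 23/3332  =  0.01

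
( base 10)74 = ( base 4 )1022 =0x4A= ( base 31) 2C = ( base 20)3e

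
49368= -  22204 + 71572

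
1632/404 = 408/101= 4.04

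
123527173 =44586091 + 78941082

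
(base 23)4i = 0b1101110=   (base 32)3e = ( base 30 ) 3K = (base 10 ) 110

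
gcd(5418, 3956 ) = 86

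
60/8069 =60/8069 =0.01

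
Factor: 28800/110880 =2^2*5^1 * 7^( - 1)*11^( - 1)= 20/77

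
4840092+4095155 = 8935247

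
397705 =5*79541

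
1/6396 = 1/6396 = 0.00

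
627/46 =13+29/46 = 13.63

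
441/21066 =147/7022 = 0.02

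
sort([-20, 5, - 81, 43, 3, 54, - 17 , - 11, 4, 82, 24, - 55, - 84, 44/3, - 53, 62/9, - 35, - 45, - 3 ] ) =[  -  84,  -  81, - 55,  -  53, - 45, - 35,  -  20, - 17, -11, - 3,3, 4, 5,62/9,  44/3, 24 , 43, 54,82]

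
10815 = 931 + 9884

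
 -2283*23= - 52509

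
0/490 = 0 =0.00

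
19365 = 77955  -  58590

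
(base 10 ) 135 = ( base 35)3u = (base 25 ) 5A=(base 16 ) 87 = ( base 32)47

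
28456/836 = 34  +  8/209 = 34.04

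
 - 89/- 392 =89/392 = 0.23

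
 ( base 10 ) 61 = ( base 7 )115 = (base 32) 1t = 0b111101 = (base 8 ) 75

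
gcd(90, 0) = 90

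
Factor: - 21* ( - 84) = 1764 = 2^2*3^2*7^2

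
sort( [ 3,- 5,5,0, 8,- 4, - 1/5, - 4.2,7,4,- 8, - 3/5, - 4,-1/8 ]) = [ - 8, - 5,- 4.2, - 4, - 4, - 3/5 , -1/5,  -  1/8,0,3,4,5,7,  8]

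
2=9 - 7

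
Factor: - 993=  - 3^1*331^1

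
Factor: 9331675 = 5^2*23^1*  16229^1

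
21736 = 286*76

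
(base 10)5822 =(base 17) 1328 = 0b1011010111110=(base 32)5lu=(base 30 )6E2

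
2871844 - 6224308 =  - 3352464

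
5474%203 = 196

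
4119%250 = 119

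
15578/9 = 1730 + 8/9 = 1730.89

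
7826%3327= 1172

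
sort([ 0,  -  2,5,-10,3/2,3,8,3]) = [ - 10,-2,0, 3/2,3,3,5, 8 ] 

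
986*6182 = 6095452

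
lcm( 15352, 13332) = 506616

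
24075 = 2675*9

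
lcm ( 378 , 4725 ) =9450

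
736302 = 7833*94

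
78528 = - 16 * ( - 4908 ) 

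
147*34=4998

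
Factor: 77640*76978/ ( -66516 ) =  - 2^2*5^1*11^1*23^( - 1 )* 241^(  -  1 )*647^1*3499^1  =  - 498047660/5543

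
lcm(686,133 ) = 13034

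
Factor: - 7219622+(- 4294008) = -11513630  =  -2^1*5^1 *1151363^1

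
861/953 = 861/953  =  0.90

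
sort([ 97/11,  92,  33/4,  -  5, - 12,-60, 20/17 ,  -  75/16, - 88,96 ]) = [ - 88,- 60, - 12,-5, - 75/16, 20/17, 33/4,97/11 , 92, 96] 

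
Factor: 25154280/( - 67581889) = - 2^3 * 3^3 * 5^1 * 23^( - 1)*23291^1*2938343^(  -  1)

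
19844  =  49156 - 29312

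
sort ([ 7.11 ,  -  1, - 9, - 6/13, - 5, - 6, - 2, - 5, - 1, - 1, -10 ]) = [ - 10, - 9, - 6, - 5,-5, - 2, - 1, - 1, - 1, - 6/13,7.11 ] 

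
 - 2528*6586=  - 16649408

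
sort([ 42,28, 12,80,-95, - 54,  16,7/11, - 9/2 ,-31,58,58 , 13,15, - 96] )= [ - 96, - 95,-54, - 31,-9/2,7/11,12,13, 15,16,28, 42, 58,58,80 ] 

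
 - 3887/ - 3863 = 3887/3863  =  1.01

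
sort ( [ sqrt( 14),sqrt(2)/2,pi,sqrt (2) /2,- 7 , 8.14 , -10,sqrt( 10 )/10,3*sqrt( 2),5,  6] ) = [ - 10, -7,sqrt(10) /10, sqrt( 2) /2,sqrt ( 2)/2,pi, sqrt( 14),3*sqrt( 2),5,6, 8.14]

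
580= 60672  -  60092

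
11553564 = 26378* 438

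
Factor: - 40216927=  - 2293^1*17539^1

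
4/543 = 4/543 = 0.01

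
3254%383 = 190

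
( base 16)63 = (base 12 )83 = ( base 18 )59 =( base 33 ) 30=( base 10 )99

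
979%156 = 43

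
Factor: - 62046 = - 2^1* 3^4*383^1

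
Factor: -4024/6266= - 2^2*13^( - 1) * 241^ (  -  1)*503^1 = - 2012/3133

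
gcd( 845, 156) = 13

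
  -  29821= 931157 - 960978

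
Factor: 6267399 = 3^1*587^1 * 3559^1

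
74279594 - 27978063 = 46301531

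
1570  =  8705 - 7135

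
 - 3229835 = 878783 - 4108618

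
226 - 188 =38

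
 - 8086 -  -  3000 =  - 5086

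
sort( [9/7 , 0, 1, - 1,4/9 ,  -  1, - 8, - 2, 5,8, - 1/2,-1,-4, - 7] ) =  [-8,-7, - 4, - 2,-1, -1, - 1,-1/2, 0  ,  4/9,1, 9/7 , 5, 8]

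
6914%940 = 334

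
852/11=77 + 5/11 = 77.45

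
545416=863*632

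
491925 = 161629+330296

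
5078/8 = 634+3/4 = 634.75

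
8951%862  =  331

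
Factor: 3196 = 2^2*17^1*47^1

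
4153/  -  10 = -416+7/10 = - 415.30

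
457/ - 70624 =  - 457/70624 = -  0.01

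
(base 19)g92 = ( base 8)13475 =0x173D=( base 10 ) 5949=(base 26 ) 8KL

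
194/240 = 97/120=0.81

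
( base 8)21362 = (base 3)110021100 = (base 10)8946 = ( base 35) 7AL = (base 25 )E7L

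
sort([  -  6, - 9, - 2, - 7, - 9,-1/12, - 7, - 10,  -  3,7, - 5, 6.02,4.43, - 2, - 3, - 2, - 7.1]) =[ - 10,  -  9, - 9, - 7.1 ,  -  7, - 7, - 6,  -  5 ,-3, - 3, -2 , - 2, - 2, - 1/12,4.43,6.02,7] 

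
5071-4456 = 615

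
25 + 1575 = 1600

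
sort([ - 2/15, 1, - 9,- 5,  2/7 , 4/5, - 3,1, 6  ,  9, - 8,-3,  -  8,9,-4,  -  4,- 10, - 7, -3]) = [ - 10, - 9 ,-8, - 8, - 7, - 5,-4, - 4,-3,-3, - 3,-2/15,2/7, 4/5, 1, 1, 6, 9 , 9]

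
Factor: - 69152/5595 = -2^5 * 3^ ( - 1)*5^(-1 ) * 373^(-1) * 2161^1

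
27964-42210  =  -14246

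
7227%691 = 317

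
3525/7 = 503 + 4/7 = 503.57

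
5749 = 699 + 5050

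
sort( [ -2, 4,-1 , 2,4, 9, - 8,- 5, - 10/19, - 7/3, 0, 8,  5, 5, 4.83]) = [ - 8, - 5, - 7/3, - 2 , - 1, - 10/19,0,2, 4,  4, 4.83, 5, 5, 8,9]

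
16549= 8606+7943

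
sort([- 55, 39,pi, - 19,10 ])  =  [ - 55, - 19, pi,10, 39 ] 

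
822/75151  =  822/75151  =  0.01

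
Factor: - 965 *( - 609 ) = 587685 = 3^1*5^1*7^1 * 29^1 * 193^1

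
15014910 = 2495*6018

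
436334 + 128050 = 564384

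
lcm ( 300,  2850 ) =5700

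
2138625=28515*75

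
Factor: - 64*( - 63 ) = 2^6*3^2*7^1 = 4032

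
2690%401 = 284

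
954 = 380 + 574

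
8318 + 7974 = 16292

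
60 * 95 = 5700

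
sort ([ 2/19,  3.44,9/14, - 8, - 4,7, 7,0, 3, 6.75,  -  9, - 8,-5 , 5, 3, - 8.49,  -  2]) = [ - 9,  -  8.49, - 8 , - 8, - 5,  -  4, - 2, 0,2/19, 9/14,3,3,3.44,5 , 6.75, 7, 7 ]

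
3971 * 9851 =39118321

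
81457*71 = 5783447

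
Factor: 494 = 2^1*13^1 * 19^1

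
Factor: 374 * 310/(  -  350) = -2^1*5^( - 1)*  7^(-1 )*11^1*17^1*31^1 =- 11594/35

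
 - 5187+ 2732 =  - 2455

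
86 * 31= 2666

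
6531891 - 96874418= - 90342527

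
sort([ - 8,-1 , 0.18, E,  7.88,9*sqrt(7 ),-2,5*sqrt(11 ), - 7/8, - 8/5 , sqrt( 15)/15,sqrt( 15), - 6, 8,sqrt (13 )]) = [ - 8, - 6,-2,-8/5, -1 , - 7/8, 0.18, sqrt(15 ) /15 , E,sqrt( 13 ),sqrt( 15 ), 7.88,8,5*sqrt( 11), 9*sqrt (7)]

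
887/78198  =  887/78198  =  0.01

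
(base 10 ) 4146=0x1032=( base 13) 1B6C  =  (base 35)3DG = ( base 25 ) 6fl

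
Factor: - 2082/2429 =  - 6/7 = -2^1 * 3^1 * 7^(-1 ) 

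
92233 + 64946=157179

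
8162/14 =583 = 583.00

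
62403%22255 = 17893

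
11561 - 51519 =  - 39958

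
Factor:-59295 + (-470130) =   -  529425 = - 3^2 * 5^2*13^1 * 181^1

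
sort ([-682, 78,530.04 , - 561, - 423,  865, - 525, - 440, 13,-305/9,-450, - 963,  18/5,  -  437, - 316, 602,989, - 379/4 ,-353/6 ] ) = [ -963,- 682, -561,  -  525, - 450, - 440,-437, - 423, - 316, - 379/4, -353/6, -305/9, 18/5,  13 , 78,530.04,602,865,989] 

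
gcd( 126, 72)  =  18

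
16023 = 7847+8176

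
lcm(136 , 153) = 1224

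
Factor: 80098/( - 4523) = - 2^1 * 29^1*1381^1 * 4523^( -1)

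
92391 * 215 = 19864065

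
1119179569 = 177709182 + 941470387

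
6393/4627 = 1  +  1766/4627 = 1.38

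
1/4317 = 1/4317=0.00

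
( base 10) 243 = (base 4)3303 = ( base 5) 1433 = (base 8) 363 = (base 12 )183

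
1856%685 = 486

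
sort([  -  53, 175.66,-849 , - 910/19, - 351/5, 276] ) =[-849,  -  351/5,-53 , - 910/19, 175.66, 276]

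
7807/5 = 1561+2/5 = 1561.40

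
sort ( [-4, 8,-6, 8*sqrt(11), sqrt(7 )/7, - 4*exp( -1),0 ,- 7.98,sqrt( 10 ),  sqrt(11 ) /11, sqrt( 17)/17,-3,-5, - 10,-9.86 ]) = [-10, - 9.86, - 7.98,-6, - 5, - 4,-3,-4*exp( - 1),0,sqrt( 17)/17, sqrt(11)/11 , sqrt(7)/7,sqrt(10 ), 8,8 * sqrt (11)]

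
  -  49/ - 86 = 49/86 = 0.57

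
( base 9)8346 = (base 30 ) 6NR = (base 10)6117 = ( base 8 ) 13745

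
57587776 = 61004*944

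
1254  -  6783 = - 5529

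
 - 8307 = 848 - 9155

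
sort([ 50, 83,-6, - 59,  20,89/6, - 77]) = [-77, - 59, - 6, 89/6 , 20,50, 83 ]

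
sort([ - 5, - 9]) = [-9, - 5 ] 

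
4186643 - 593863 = 3592780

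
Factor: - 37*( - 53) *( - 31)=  - 31^1* 37^1* 53^1 = - 60791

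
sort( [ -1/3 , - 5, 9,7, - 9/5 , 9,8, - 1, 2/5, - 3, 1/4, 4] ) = [ - 5, - 3, - 9/5, - 1,  -  1/3, 1/4, 2/5, 4, 7, 8, 9,9]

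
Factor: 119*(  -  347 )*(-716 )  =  29565788  =  2^2*7^1*17^1*179^1*347^1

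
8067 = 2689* 3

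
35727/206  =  173 + 89/206  =  173.43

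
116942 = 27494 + 89448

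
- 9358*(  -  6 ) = 56148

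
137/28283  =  137/28283  =  0.00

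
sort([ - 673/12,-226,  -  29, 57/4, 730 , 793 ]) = [ - 226, - 673/12,  -  29, 57/4,  730, 793 ] 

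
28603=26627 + 1976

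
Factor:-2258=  - 2^1*1129^1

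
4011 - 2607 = 1404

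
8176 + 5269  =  13445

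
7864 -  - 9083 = 16947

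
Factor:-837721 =-837721^1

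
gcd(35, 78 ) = 1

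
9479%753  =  443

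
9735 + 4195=13930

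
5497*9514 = 52298458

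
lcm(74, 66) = 2442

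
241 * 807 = 194487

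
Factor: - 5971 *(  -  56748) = 338842308 = 2^2* 3^1 * 7^1 * 853^1*4729^1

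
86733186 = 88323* 982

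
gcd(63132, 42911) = 1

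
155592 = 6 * 25932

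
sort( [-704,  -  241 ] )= [-704 ,-241]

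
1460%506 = 448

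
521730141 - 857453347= - 335723206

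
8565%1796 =1381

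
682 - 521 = 161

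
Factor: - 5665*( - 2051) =11618915 = 5^1*7^1 * 11^1*103^1*293^1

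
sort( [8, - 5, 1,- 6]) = [ - 6, - 5, 1,8]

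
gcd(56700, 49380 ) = 60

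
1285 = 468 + 817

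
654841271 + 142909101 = 797750372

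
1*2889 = 2889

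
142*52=7384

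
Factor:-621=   -3^3*23^1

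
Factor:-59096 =- 2^3*83^1 * 89^1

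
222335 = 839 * 265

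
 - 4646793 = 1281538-5928331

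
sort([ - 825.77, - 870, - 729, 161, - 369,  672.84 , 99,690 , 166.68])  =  [-870,-825.77 , -729, - 369,  99,  161,  166.68,  672.84,690]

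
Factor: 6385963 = 709^1*9007^1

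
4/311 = 4/311 =0.01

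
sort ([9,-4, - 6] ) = [-6,-4,9] 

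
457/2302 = 457/2302 = 0.20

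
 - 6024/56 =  - 753/7=- 107.57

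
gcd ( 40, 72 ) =8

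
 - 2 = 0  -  2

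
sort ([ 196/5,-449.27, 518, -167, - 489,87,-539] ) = [ - 539,-489, - 449.27, - 167, 196/5,87, 518]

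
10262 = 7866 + 2396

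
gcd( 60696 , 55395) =9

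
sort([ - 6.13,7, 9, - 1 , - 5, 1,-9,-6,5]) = [ - 9, - 6.13,  -  6,-5, - 1 , 1 , 5,  7 , 9]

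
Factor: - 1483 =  - 1483^1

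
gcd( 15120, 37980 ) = 180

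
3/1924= 3/1924  =  0.00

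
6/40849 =6/40849 = 0.00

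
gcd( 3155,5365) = 5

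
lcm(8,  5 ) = 40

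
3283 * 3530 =11588990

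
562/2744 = 281/1372 = 0.20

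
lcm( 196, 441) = 1764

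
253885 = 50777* 5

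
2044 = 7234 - 5190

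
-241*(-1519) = 366079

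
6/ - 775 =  - 1 + 769/775 =- 0.01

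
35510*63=2237130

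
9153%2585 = 1398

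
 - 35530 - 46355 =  - 81885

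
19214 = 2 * 9607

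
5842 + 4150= 9992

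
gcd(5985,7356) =3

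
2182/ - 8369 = -1+ 6187/8369=- 0.26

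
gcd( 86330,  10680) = 890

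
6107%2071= 1965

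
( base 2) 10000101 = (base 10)133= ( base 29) 4h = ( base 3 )11221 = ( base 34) 3V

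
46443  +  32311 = 78754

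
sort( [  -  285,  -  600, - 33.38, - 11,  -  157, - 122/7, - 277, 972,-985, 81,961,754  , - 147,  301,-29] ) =[ - 985, - 600,-285,-277, - 157,-147, - 33.38, - 29, - 122/7, - 11, 81,301, 754, 961, 972 ]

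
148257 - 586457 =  - 438200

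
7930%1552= 170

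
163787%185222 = 163787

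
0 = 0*9437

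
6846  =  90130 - 83284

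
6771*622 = 4211562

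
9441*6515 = 61508115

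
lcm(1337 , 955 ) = 6685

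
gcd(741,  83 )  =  1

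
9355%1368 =1147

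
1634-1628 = 6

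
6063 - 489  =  5574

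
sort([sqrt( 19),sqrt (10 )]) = [sqrt( 10 ), sqrt(19) ] 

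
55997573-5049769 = 50947804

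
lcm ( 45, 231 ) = 3465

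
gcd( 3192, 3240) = 24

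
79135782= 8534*9273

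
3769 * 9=33921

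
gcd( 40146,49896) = 6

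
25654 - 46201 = - 20547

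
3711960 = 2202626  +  1509334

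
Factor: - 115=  - 5^1 * 23^1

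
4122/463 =4122/463 = 8.90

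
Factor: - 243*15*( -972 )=2^2*3^11*5^1 = 3542940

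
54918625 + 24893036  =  79811661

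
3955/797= 4 + 767/797=4.96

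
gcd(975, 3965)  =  65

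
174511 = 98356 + 76155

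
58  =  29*2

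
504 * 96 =48384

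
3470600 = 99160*35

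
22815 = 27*845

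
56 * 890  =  49840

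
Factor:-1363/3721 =-29^1*47^1*61^( - 2 ) 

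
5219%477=449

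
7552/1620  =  1888/405 = 4.66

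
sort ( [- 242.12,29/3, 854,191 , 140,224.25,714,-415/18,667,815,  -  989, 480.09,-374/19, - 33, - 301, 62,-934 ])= [-989, - 934, - 301, - 242.12, - 33,-415/18,-374/19, 29/3,62,140,  191,224.25,480.09,667,714, 815,854]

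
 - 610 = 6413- 7023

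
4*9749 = 38996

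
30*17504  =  525120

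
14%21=14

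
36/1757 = 36/1757 = 0.02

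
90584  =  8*11323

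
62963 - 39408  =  23555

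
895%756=139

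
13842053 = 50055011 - 36212958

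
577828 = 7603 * 76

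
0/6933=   0 = 0.00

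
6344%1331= 1020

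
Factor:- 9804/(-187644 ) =43/823  =  43^1*823^ ( - 1 )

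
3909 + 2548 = 6457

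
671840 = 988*680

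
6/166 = 3/83=0.04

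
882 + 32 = 914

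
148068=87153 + 60915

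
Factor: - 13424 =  - 2^4*839^1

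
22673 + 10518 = 33191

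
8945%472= 449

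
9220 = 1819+7401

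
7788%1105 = 53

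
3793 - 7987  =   - 4194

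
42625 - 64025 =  - 21400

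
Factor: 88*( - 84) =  - 7392=- 2^5*3^1*7^1*11^1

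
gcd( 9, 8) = 1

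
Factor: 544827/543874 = 2^( - 1)* 3^1*193^(  -  1) * 1409^( - 1)*181609^1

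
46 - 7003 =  - 6957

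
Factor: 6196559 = 31^1*199889^1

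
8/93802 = 4/46901 = 0.00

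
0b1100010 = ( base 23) 46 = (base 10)98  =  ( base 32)32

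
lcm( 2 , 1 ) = 2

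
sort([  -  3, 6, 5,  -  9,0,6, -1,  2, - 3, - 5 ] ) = [ - 9, - 5, - 3  , - 3, - 1, 0,2, 5, 6 , 6]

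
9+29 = 38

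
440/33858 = 20/1539 = 0.01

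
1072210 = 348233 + 723977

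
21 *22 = 462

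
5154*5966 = 30748764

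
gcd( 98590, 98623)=1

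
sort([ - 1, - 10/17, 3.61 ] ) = [-1,  -  10/17,3.61 ] 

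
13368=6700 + 6668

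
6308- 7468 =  - 1160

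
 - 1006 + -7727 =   -  8733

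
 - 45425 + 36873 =- 8552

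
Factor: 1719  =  3^2*191^1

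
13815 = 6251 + 7564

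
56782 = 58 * 979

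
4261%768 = 421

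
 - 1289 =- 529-760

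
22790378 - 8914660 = 13875718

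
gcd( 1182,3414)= 6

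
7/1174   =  7/1174=0.01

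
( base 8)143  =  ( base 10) 99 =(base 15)69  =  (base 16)63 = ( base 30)39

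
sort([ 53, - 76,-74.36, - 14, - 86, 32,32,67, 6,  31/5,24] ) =[ - 86  , - 76,  -  74.36, - 14, 6,31/5,24,32,  32,53,  67]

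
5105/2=2552+ 1/2 = 2552.50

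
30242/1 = 30242  =  30242.00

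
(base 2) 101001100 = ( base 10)332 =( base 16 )14C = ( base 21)FH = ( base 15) 172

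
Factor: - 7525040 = - 2^4* 5^1*94063^1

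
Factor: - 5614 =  - 2^1  *  7^1 * 401^1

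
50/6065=10/1213=0.01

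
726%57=42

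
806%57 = 8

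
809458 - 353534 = 455924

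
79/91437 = 79/91437 = 0.00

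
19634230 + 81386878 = 101021108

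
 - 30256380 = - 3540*8547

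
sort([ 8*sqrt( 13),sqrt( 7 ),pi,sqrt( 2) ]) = [ sqrt( 2),sqrt ( 7),pi,8*sqrt ( 13) ] 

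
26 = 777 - 751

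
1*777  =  777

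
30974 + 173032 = 204006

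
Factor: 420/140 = 3^1=3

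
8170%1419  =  1075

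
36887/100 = 36887/100 = 368.87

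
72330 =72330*1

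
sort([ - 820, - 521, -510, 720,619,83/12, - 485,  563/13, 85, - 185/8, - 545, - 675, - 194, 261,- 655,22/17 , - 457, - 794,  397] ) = [-820, - 794,-675, - 655, - 545, - 521, - 510, - 485, - 457, - 194, - 185/8, 22/17, 83/12, 563/13, 85, 261, 397, 619, 720]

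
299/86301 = 299/86301 = 0.00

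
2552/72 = 319/9 = 35.44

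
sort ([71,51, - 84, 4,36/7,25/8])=[-84,25/8, 4,36/7,51, 71] 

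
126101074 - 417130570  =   - 291029496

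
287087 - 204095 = 82992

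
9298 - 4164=5134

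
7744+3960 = 11704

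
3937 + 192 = 4129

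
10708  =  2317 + 8391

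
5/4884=5/4884 = 0.00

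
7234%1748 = 242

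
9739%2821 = 1276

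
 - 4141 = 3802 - 7943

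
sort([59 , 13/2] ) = [13/2,59]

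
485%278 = 207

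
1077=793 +284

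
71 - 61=10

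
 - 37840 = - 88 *430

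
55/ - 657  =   - 1 + 602/657=- 0.08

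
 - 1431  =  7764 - 9195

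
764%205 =149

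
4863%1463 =474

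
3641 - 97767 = -94126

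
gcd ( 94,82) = 2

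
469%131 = 76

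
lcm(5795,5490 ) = 104310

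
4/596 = 1/149=0.01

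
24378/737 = 24378/737 =33.08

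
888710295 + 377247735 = 1265958030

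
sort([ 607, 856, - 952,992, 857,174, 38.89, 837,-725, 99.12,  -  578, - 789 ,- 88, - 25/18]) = [ -952,-789,  -  725, - 578, - 88,  -  25/18  ,  38.89,  99.12, 174, 607, 837 , 856, 857, 992 ]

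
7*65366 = 457562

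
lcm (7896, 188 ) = 7896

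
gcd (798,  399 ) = 399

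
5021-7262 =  - 2241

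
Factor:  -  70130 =  -  2^1  *5^1*7013^1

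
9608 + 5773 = 15381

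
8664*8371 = 72526344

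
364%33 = 1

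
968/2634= 484/1317 = 0.37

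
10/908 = 5/454 = 0.01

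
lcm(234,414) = 5382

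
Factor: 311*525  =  3^1*5^2 * 7^1*311^1 = 163275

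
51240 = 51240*1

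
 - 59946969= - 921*65089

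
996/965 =1 + 31/965 = 1.03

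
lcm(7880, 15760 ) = 15760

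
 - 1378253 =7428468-8806721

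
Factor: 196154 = 2^1*7^1*14011^1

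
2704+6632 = 9336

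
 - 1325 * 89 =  - 117925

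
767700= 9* 85300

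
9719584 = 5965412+3754172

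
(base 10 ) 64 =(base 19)37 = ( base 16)40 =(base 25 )2e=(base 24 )2g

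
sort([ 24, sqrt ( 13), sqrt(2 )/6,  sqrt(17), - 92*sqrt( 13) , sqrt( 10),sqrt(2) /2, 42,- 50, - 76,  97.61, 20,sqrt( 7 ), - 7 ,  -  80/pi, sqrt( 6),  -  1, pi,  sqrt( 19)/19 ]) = [  -  92*sqrt(13),  -  76, - 50,-80/pi, - 7,-1,sqrt ( 19) /19, sqrt(2) /6,sqrt( 2 )/2, sqrt( 6), sqrt( 7), pi, sqrt(10),  sqrt( 13), sqrt( 17 ), 20,24, 42, 97.61 ] 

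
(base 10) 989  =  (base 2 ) 1111011101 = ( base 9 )1318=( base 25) 1EE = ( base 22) 20l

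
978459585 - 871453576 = 107006009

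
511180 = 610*838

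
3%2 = 1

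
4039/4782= 4039/4782=0.84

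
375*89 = 33375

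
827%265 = 32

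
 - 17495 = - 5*3499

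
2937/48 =61  +  3/16=61.19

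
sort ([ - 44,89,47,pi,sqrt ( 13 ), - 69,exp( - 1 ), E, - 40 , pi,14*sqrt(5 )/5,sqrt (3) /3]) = [ - 69,- 44, - 40,exp(- 1),  sqrt( 3)/3,E, pi,  pi,sqrt (13 ),14*sqrt (5) /5,47,89 ] 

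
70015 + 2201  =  72216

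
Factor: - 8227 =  - 19^1*433^1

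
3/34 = 3/34 = 0.09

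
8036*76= 610736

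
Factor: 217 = 7^1*31^1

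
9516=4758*2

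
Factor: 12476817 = 3^2 * 1386313^1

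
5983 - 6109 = -126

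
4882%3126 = 1756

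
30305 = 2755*11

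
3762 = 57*66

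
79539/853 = 79539/853 = 93.25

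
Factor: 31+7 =38 = 2^1*19^1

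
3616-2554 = 1062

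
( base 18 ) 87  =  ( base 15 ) A1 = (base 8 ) 227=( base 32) 4N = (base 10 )151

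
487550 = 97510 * 5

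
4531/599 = 4531/599 = 7.56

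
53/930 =53/930=0.06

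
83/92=83/92 = 0.90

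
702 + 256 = 958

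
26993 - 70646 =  - 43653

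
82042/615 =133 + 247/615=133.40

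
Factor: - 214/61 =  - 2^1 * 61^(-1)*107^1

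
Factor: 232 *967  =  2^3*29^1*967^1 = 224344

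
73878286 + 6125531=80003817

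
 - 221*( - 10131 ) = 2238951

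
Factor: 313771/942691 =43^1 * 7297^1*942691^( - 1 ) 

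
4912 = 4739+173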